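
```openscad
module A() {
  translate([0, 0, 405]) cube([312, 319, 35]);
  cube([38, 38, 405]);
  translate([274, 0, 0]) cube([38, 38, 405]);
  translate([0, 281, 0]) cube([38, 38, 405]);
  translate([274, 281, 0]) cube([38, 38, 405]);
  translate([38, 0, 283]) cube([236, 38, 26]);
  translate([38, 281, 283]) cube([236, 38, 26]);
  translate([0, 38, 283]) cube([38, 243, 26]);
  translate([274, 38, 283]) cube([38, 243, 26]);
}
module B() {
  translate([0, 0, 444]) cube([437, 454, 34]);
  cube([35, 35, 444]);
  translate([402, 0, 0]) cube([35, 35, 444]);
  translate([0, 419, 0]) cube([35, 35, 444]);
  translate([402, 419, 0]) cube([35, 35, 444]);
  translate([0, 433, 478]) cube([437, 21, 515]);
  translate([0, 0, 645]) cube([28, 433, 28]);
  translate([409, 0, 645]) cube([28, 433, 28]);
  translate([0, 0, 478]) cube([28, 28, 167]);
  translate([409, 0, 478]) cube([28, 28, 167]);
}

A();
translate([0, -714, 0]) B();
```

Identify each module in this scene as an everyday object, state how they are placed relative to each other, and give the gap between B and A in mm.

A is a stool. B is a chair. The chair is on the floor beside the stool on its −y side. The gap between the chair and the stool is 260 mm.

The chair's nearest face is 260 mm from the stool's −y face.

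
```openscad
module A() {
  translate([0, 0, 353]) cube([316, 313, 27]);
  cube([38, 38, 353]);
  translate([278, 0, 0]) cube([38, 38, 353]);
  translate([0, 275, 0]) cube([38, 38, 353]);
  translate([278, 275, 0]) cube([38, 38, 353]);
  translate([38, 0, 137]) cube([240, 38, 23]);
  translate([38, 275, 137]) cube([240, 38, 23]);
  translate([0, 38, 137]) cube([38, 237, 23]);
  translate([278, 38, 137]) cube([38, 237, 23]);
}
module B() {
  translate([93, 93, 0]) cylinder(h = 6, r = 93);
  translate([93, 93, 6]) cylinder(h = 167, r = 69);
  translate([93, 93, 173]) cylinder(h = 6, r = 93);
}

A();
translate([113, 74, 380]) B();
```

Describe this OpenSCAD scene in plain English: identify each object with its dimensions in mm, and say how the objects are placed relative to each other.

A is a four-legged stool. The seat is a 316×313×27 mm slab whose top surface is at z = 380 mm; four square legs, each 38×38 mm in cross-section, run from the floor (z = 0) to the underside of the seat, each flush with a corner of the seat. Four stretchers, 38 mm wide and 23 mm tall, connect adjacent legs with their undersides at z = 137 mm, each running between the inner faces of the legs it joins and aligned with the legs' outer faces on the other axis.

B is a spool: two coaxial disc flanges of radius 93 mm and thickness 6 mm, joined by a core cylinder of radius 69 mm and height 167 mm. The lower flange rests on z = 0 and the three cylinders share a vertical axis.

The spool is on top of the stool.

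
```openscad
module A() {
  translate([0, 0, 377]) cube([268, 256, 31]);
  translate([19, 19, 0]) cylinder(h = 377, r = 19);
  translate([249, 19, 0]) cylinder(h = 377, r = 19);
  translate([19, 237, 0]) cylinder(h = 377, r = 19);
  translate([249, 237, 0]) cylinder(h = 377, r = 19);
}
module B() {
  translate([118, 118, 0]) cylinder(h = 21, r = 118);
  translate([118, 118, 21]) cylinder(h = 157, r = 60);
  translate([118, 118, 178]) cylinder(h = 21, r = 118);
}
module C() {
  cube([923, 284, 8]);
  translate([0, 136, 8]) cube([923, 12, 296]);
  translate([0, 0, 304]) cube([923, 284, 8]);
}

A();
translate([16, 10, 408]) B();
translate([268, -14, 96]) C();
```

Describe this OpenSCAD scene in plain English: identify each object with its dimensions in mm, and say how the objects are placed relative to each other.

A is a four-legged stool. The seat is a 268×256×31 mm slab whose top surface is at z = 408 mm; four round legs, each 38 mm in diameter, run from the floor (z = 0) to the underside of the seat, each leg's axis is inset half a diameter from the nearest pair of seat edges (so the leg's bounding box is flush with the corner).

B is a spool: two coaxial disc flanges of radius 118 mm and thickness 21 mm, joined by a core cylinder of radius 60 mm and height 157 mm. The lower flange rests on z = 0 and the three cylinders share a vertical axis.

C is an I-beam lying along x, 923 mm long. Overall section height 312 mm. Two flanges 284 mm wide (y) and 8 mm thick, one on the floor and one at the top; a web 12 mm thick runs between them, centred on the flange width.

The spool is on top of the stool, centred. The I-beam is beside the stool with their tops flush at z = 408.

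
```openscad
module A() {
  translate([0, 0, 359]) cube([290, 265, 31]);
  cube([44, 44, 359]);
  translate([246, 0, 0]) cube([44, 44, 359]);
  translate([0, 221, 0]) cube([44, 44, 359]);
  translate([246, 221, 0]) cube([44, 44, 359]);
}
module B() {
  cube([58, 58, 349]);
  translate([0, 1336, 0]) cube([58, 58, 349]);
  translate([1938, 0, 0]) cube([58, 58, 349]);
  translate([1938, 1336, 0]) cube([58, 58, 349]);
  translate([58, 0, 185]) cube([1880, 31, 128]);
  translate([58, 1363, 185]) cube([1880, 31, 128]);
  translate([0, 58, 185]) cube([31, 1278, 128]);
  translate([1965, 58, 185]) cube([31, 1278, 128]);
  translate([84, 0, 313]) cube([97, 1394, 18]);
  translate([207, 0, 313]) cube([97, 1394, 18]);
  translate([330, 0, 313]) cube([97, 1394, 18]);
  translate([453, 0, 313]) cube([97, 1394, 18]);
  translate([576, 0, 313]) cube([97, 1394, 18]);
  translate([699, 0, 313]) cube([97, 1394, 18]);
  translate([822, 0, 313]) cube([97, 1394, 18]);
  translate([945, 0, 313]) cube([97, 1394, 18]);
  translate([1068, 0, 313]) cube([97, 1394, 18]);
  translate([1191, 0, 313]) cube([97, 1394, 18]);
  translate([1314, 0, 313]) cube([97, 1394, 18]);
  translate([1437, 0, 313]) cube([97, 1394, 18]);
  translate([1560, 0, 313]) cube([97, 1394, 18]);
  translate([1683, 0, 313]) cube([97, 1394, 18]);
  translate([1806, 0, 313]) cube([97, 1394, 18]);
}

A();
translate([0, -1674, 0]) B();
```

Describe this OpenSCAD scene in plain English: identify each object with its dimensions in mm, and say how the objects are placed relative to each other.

A is a simple wooden stool: a rectangular seat 290 mm (x) by 265 mm (y), 31 mm thick, top face at z = 390 mm, on four square legs, each 44×44 mm in cross-section. The legs rest on z = 0, each flush with a corner of the seat.

B is a bed frame 1996 mm long (x) by 1394 mm wide (y). Four 58×58 mm corner posts, 349 mm tall, at the corners of the footprint. Four rails of 31 mm thickness and 128 mm height run between adjacent posts with their undersides at z = 185 mm, their outer faces flush with the outside of the frame (the two x-running rails run between the posts' inner faces; the two y-running rails run between the posts' inner faces). 15 slats, each 97 mm wide (x) and 18 mm thick, lie across the top of the two x-running rails, running the full 1394 mm width of the frame in y; the slats are evenly spaced along x between the inner faces of the end posts with equal gaps (rounded down to the nearest mm) at the −x end and between each pair — any rounding remainder accumulates at the +x end.

The bed frame is on the floor beside the stool on its −y side.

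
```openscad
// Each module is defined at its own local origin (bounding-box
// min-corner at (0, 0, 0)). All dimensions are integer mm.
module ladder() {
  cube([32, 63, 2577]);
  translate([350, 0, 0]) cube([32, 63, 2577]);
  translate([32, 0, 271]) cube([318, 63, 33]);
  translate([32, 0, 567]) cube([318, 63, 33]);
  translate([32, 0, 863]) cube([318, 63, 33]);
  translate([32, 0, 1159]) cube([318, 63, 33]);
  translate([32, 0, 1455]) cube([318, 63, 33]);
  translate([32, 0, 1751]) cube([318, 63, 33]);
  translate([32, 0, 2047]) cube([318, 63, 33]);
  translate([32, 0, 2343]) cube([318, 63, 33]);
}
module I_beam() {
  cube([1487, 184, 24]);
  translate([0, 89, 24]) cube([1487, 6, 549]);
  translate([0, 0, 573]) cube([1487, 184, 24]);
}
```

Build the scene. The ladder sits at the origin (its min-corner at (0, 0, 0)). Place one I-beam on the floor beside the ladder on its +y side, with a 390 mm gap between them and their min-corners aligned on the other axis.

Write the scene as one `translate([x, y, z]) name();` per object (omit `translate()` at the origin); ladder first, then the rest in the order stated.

ladder();
translate([0, 453, 0]) I_beam();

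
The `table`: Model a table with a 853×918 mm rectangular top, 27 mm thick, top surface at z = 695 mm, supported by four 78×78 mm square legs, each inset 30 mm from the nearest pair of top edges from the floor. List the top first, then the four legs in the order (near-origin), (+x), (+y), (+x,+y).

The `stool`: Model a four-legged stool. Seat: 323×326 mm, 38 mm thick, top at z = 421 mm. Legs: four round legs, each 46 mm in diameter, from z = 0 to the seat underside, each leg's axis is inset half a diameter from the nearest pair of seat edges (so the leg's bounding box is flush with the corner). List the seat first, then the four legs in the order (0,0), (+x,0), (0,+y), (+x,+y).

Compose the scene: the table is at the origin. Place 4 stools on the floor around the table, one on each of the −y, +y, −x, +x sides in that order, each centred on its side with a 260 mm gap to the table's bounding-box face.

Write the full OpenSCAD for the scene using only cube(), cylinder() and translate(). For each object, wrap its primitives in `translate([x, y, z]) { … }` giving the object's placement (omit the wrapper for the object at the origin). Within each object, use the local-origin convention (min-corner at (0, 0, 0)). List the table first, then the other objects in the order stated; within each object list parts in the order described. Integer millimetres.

translate([0, 0, 668]) cube([853, 918, 27]);
translate([30, 30, 0]) cube([78, 78, 668]);
translate([745, 30, 0]) cube([78, 78, 668]);
translate([30, 810, 0]) cube([78, 78, 668]);
translate([745, 810, 0]) cube([78, 78, 668]);
translate([265, -586, 0]) {
  translate([0, 0, 383]) cube([323, 326, 38]);
  translate([23, 23, 0]) cylinder(h = 383, r = 23);
  translate([300, 23, 0]) cylinder(h = 383, r = 23);
  translate([23, 303, 0]) cylinder(h = 383, r = 23);
  translate([300, 303, 0]) cylinder(h = 383, r = 23);
}
translate([265, 1178, 0]) {
  translate([0, 0, 383]) cube([323, 326, 38]);
  translate([23, 23, 0]) cylinder(h = 383, r = 23);
  translate([300, 23, 0]) cylinder(h = 383, r = 23);
  translate([23, 303, 0]) cylinder(h = 383, r = 23);
  translate([300, 303, 0]) cylinder(h = 383, r = 23);
}
translate([-583, 296, 0]) {
  translate([0, 0, 383]) cube([323, 326, 38]);
  translate([23, 23, 0]) cylinder(h = 383, r = 23);
  translate([300, 23, 0]) cylinder(h = 383, r = 23);
  translate([23, 303, 0]) cylinder(h = 383, r = 23);
  translate([300, 303, 0]) cylinder(h = 383, r = 23);
}
translate([1113, 296, 0]) {
  translate([0, 0, 383]) cube([323, 326, 38]);
  translate([23, 23, 0]) cylinder(h = 383, r = 23);
  translate([300, 23, 0]) cylinder(h = 383, r = 23);
  translate([23, 303, 0]) cylinder(h = 383, r = 23);
  translate([300, 303, 0]) cylinder(h = 383, r = 23);
}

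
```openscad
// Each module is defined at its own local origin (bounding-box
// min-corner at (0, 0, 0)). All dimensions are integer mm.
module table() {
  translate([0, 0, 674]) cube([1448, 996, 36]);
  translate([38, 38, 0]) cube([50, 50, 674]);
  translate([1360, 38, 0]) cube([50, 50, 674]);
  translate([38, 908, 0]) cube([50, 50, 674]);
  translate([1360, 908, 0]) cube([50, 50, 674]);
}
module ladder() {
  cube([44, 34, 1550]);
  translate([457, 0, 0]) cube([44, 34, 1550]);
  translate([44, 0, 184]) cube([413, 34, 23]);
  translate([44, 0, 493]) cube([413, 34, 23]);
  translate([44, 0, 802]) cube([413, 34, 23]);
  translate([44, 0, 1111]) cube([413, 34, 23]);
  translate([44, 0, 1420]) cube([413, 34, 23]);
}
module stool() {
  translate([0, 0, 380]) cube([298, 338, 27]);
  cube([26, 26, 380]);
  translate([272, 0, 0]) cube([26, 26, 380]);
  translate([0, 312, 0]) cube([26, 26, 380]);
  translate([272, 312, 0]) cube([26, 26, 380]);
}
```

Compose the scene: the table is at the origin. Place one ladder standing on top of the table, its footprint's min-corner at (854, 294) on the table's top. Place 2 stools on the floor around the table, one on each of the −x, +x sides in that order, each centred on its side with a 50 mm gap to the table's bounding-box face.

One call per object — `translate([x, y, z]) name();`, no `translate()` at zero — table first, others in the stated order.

table();
translate([854, 294, 710]) ladder();
translate([-348, 329, 0]) stool();
translate([1498, 329, 0]) stool();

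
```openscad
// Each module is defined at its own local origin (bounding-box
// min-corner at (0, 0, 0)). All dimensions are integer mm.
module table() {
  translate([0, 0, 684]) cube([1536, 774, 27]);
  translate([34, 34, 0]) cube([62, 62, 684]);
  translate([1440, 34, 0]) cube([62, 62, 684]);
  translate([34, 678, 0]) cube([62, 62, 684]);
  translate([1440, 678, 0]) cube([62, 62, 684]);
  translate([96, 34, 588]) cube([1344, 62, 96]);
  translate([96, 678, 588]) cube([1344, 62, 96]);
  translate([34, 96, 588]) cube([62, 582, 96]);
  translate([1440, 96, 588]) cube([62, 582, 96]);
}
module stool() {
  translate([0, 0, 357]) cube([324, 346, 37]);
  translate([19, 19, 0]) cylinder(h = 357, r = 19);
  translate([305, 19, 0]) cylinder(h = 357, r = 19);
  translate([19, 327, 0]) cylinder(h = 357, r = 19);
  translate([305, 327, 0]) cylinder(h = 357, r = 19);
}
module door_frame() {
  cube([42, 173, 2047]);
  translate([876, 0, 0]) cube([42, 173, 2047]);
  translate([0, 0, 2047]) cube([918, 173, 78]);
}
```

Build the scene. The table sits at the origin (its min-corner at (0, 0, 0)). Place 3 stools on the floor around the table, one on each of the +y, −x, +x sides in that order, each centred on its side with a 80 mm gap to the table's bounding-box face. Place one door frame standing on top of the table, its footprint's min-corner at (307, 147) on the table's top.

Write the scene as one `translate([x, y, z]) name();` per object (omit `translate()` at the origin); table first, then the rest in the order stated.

table();
translate([606, 854, 0]) stool();
translate([-404, 214, 0]) stool();
translate([1616, 214, 0]) stool();
translate([307, 147, 711]) door_frame();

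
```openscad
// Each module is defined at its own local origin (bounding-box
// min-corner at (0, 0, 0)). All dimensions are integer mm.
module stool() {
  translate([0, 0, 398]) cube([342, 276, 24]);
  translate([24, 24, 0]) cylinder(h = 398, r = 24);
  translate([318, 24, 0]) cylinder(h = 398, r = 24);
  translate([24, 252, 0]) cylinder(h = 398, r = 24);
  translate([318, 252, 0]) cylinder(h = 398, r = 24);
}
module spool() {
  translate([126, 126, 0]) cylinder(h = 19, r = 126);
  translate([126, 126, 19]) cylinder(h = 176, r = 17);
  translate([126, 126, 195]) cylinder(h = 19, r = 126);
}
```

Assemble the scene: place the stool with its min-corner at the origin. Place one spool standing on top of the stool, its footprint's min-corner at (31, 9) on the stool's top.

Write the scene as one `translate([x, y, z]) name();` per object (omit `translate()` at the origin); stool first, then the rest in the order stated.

stool();
translate([31, 9, 422]) spool();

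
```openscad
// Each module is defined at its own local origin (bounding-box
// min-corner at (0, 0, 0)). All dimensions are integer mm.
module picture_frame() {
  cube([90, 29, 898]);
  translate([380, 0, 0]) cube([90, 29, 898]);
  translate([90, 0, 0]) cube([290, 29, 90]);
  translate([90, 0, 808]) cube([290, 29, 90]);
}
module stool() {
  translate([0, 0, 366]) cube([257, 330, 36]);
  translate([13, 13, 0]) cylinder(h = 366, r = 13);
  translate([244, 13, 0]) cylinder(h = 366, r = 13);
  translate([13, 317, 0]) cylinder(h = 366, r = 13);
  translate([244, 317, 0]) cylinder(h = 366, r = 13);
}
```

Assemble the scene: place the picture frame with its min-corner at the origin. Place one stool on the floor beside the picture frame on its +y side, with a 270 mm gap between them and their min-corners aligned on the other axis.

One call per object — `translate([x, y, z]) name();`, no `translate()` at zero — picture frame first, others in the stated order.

picture_frame();
translate([0, 299, 0]) stool();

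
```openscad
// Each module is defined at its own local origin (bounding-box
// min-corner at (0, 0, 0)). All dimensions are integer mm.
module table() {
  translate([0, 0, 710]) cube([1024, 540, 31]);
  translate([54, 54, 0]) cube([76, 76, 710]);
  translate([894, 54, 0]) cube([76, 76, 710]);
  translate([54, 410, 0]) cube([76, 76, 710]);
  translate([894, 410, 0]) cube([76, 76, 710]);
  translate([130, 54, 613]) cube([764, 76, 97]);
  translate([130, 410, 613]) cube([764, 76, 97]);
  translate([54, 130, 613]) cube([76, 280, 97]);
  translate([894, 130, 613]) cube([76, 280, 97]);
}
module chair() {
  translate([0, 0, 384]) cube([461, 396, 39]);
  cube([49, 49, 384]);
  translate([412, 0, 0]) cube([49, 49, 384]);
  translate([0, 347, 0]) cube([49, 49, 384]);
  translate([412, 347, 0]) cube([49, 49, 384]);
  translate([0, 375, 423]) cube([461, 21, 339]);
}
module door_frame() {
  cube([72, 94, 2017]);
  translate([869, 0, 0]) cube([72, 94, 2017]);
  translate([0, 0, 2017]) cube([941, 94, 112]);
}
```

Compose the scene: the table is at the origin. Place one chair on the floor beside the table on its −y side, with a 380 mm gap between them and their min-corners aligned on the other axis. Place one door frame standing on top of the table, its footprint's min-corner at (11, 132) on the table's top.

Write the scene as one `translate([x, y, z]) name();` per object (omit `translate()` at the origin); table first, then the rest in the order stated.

table();
translate([0, -776, 0]) chair();
translate([11, 132, 741]) door_frame();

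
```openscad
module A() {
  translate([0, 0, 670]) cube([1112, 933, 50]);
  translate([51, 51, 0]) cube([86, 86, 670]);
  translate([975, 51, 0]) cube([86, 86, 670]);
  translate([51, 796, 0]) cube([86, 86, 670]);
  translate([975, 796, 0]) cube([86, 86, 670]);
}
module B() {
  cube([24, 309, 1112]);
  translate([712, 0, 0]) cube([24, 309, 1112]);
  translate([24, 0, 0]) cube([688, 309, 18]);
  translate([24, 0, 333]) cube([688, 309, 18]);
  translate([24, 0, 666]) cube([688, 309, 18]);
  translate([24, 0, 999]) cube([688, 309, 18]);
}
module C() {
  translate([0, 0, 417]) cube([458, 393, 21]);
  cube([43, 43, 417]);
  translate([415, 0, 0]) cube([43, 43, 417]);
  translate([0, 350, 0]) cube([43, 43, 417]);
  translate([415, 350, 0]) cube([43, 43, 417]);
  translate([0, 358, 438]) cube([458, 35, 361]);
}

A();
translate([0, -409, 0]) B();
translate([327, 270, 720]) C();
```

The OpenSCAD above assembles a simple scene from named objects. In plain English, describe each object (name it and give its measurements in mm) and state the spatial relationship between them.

A is a table: top 1112 mm (x) × 933 mm (y), 50 mm thick, upper face at z = 720 mm, on four 86×86 mm square legs, each inset 51 mm from the nearest pair of top edges, running from z = 0 to the bottom of the top.

B is a bookshelf 736 mm wide overall, 309 mm deep and 1112 mm tall. The two sides are 24 mm thick vertical panels. 4 horizontal shelves of 18 mm thickness span between the inner faces of the sides; the lowest shelf sits on the floor and shelves are stacked with a clear vertical gap of 315 mm between each pair.

C is a chair: 458×393 mm seat, 21 mm thick, top at z = 438 mm, on four 43 mm square corner legs flush with the seat edges. A 35 mm thick backrest slab spans the full seat width, extending 361 mm above the seat top, its back face flush with the seat's +y edge.

The bookshelf is on the floor beside the table on its −y side. The chair is on top of the table, centred.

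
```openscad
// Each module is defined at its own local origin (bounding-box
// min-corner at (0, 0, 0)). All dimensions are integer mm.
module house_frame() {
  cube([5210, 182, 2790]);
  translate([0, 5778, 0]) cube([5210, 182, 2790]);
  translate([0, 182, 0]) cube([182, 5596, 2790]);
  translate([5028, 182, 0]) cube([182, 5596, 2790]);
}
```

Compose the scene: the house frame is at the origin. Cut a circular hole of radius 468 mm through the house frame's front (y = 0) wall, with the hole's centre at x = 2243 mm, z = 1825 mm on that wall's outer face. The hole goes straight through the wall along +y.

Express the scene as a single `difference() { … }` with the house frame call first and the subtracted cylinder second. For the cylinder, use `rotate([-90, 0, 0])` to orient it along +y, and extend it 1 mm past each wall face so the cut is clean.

difference() {
  house_frame();
  translate([2243, -1, 1825]) rotate([-90, 0, 0]) cylinder(h = 184, r = 468);
}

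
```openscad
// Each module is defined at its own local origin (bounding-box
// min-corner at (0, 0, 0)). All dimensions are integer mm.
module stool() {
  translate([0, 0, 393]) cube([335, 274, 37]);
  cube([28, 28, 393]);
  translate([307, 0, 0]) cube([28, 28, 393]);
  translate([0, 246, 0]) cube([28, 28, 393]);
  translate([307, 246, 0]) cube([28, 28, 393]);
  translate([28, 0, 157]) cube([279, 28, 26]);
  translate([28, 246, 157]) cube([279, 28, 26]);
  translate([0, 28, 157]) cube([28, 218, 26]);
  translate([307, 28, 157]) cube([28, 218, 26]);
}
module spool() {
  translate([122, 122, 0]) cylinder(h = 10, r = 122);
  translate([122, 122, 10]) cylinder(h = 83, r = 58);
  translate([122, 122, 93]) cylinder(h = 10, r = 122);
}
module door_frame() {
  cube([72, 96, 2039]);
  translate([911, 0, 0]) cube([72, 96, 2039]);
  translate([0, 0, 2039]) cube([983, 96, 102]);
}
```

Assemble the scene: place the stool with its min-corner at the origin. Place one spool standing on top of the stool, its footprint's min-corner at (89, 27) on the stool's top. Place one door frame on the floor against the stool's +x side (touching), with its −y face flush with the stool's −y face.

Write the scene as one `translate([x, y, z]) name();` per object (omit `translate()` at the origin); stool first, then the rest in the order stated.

stool();
translate([89, 27, 430]) spool();
translate([335, 0, 0]) door_frame();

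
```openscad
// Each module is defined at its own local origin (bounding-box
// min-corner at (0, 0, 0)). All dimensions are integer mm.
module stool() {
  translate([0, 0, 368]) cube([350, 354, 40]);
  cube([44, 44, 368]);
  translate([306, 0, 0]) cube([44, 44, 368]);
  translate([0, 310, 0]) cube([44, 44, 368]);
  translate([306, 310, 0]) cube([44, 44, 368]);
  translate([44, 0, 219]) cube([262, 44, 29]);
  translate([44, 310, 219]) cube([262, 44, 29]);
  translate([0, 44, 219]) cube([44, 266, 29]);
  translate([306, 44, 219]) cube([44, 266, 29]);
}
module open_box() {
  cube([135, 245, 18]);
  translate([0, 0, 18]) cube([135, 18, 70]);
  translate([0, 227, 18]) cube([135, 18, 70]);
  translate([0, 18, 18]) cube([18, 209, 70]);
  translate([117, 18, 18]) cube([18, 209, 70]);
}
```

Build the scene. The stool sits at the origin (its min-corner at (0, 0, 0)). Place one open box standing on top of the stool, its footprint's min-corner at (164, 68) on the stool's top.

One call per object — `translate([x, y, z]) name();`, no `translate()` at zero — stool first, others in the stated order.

stool();
translate([164, 68, 408]) open_box();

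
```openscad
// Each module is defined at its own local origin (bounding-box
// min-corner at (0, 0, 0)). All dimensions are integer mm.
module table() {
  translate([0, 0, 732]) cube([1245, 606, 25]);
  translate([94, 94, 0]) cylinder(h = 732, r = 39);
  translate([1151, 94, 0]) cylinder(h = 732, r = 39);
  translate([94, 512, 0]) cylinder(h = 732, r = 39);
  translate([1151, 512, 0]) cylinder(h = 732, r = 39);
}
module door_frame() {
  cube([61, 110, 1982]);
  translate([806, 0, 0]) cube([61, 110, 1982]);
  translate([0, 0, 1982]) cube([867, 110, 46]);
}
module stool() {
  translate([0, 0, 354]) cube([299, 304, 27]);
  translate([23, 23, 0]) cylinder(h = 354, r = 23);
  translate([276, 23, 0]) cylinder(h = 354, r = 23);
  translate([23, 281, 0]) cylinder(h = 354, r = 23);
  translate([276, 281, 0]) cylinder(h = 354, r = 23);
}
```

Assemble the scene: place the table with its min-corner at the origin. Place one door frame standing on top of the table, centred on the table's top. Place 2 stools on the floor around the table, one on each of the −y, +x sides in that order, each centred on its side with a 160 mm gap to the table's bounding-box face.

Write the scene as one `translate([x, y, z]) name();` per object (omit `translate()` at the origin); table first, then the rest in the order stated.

table();
translate([189, 248, 757]) door_frame();
translate([473, -464, 0]) stool();
translate([1405, 151, 0]) stool();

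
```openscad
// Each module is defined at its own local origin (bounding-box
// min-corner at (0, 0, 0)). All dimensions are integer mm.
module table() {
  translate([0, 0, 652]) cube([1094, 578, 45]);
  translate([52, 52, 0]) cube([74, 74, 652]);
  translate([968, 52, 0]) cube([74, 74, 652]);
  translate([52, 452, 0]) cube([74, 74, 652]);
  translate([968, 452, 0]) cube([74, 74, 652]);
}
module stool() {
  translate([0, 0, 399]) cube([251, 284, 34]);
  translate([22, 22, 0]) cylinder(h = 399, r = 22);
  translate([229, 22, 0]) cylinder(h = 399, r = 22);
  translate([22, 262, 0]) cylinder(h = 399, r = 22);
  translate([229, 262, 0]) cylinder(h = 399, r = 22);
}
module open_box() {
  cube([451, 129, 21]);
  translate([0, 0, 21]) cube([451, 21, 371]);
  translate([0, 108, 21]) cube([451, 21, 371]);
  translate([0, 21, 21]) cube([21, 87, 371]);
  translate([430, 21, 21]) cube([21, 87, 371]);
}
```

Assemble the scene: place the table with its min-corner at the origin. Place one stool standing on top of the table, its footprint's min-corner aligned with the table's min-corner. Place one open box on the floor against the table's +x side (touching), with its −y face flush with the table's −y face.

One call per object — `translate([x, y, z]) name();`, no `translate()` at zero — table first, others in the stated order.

table();
translate([0, 0, 697]) stool();
translate([1094, 0, 0]) open_box();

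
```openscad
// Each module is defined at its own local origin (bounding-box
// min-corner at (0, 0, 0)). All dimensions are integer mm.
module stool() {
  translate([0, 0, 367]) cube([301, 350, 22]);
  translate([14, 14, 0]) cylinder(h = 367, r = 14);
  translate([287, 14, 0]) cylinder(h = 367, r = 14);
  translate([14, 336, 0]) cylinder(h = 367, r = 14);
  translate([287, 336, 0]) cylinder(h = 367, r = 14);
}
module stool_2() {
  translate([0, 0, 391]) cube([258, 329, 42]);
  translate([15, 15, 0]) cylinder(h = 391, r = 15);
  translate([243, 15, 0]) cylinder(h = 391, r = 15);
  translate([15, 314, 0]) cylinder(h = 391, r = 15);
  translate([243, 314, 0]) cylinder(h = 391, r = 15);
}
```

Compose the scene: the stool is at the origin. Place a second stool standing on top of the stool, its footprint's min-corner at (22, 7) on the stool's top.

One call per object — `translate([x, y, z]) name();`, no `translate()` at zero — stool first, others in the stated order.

stool();
translate([22, 7, 389]) stool_2();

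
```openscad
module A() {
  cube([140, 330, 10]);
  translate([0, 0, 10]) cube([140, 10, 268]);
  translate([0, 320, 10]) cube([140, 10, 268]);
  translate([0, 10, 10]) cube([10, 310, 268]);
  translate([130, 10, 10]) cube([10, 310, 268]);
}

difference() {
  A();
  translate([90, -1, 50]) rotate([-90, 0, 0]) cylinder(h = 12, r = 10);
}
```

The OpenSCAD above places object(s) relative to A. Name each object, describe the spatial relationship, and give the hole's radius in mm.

The subtracted cylinder has r = 10 mm.

A is an open box. The open box has a circular hole through its front wall. The hole's radius is 10 mm.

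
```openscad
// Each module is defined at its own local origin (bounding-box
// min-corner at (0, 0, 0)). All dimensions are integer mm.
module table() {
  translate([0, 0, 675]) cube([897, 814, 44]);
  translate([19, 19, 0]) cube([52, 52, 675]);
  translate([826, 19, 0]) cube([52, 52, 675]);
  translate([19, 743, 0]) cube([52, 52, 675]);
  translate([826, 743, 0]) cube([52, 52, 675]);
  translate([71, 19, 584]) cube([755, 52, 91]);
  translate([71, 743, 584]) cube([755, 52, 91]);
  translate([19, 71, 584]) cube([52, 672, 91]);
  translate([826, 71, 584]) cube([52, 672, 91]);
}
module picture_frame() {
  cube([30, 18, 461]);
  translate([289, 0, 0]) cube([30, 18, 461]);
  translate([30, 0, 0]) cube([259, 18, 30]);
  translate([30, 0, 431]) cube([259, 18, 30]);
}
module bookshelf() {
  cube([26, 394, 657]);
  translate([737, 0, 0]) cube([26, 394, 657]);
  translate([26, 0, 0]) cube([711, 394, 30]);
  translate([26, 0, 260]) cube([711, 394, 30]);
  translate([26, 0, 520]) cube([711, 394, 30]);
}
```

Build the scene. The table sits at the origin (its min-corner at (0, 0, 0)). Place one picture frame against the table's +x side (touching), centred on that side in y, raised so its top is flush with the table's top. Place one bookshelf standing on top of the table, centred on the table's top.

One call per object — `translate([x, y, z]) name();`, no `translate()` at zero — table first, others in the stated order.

table();
translate([897, 398, 258]) picture_frame();
translate([67, 210, 719]) bookshelf();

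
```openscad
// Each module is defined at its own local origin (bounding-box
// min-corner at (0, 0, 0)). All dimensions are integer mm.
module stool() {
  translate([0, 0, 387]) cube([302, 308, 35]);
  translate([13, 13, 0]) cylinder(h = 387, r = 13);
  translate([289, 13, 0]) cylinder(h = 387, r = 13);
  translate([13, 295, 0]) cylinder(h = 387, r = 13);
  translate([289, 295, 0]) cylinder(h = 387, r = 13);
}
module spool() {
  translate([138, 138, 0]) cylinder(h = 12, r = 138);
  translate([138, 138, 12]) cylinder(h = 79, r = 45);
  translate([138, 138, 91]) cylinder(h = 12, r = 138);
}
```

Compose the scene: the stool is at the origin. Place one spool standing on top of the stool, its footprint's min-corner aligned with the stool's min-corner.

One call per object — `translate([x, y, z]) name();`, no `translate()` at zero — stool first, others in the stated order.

stool();
translate([0, 0, 422]) spool();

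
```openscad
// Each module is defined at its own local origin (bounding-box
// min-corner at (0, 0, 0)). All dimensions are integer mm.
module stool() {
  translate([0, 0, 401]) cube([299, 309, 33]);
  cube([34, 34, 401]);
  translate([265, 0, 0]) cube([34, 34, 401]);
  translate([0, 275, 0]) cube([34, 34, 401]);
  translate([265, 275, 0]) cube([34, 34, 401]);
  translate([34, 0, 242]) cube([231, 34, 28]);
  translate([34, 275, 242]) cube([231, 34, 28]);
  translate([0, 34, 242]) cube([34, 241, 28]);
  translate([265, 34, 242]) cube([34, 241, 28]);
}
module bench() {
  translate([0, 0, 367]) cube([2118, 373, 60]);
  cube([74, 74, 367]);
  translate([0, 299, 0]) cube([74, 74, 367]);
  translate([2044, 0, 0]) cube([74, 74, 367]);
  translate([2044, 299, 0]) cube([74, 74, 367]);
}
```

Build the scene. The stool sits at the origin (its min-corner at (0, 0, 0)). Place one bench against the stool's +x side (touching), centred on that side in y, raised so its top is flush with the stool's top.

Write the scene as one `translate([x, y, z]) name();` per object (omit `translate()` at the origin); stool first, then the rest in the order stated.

stool();
translate([299, -32, 7]) bench();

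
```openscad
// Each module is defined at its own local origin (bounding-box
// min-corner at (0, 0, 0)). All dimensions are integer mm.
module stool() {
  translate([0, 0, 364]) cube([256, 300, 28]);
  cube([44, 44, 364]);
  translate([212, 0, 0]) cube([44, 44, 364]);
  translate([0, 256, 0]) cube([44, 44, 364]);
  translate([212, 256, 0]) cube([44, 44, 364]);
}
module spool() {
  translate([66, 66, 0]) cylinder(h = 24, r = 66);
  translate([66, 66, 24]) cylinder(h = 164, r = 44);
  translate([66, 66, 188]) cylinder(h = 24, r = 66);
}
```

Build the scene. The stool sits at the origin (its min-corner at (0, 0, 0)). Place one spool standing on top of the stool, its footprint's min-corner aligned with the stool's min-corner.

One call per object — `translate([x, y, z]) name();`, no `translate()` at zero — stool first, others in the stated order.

stool();
translate([0, 0, 392]) spool();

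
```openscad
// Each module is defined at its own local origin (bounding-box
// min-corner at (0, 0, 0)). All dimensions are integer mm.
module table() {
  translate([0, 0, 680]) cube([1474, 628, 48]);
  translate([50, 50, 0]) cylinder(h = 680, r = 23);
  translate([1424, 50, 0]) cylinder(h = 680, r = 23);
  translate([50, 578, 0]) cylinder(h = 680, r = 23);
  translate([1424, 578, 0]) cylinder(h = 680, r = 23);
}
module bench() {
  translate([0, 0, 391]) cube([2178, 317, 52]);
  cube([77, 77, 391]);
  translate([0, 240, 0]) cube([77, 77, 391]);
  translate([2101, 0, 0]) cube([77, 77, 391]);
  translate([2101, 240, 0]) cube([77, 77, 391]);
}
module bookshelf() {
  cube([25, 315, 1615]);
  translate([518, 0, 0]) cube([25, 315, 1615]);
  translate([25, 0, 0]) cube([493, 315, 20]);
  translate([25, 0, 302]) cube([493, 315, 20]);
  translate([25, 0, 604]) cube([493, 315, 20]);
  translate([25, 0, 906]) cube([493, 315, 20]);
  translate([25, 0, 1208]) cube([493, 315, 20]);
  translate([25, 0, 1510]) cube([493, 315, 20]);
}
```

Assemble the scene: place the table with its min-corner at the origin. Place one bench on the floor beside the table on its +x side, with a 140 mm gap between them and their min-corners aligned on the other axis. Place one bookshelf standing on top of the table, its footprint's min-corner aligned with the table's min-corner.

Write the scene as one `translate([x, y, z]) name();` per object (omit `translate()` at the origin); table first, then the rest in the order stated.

table();
translate([1614, 0, 0]) bench();
translate([0, 0, 728]) bookshelf();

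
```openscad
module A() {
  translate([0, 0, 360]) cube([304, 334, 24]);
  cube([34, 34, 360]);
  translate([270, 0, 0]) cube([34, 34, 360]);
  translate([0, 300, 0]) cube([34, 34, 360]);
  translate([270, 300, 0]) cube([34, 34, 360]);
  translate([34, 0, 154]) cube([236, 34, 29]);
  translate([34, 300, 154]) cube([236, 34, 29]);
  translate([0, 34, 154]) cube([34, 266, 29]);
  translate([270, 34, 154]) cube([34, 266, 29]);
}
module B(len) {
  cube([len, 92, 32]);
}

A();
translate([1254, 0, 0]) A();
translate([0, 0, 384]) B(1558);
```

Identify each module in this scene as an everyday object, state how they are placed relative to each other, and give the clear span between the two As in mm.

Second stool starts at x = 1254; first ends at x = 304; clear span = 1254 − 304 = 950 mm.

A is a stool. B is a beam. A beam spans the tops of two stools. The clear span between the two stools is 950 mm.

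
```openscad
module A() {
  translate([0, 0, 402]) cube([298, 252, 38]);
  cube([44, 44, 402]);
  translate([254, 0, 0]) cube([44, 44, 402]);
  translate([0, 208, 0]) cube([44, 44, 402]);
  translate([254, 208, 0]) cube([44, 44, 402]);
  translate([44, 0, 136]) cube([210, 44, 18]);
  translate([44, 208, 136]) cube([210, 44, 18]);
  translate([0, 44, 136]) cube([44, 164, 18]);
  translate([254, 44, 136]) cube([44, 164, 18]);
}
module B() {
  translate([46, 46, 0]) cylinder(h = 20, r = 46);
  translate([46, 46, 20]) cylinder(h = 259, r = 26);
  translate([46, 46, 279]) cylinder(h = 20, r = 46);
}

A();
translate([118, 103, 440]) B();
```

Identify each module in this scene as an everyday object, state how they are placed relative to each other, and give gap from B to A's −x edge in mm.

A is a stool. B is a spool. The spool is on top of the stool. The gap from the spool to the stool's −x edge is 118 mm.

The spool's min-x is at 118; the stool's min-x is 0; gap = 118 mm.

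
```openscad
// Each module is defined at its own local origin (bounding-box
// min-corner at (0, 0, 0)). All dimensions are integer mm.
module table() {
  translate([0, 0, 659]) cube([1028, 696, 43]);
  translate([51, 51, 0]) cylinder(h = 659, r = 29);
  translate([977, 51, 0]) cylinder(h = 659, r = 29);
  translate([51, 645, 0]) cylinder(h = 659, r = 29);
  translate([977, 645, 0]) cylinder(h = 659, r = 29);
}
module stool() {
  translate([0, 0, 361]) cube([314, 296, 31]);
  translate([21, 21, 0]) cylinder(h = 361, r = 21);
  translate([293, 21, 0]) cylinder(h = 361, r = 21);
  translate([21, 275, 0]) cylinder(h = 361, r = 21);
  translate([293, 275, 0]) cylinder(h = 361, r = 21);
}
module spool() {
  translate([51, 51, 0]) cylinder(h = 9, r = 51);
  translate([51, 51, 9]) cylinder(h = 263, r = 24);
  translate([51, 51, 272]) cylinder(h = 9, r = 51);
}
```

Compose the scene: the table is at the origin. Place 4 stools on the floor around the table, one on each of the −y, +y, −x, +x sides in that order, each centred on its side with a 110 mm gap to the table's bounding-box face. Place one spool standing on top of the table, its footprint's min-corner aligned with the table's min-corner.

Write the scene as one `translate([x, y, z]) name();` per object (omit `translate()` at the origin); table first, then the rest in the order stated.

table();
translate([357, -406, 0]) stool();
translate([357, 806, 0]) stool();
translate([-424, 200, 0]) stool();
translate([1138, 200, 0]) stool();
translate([0, 0, 702]) spool();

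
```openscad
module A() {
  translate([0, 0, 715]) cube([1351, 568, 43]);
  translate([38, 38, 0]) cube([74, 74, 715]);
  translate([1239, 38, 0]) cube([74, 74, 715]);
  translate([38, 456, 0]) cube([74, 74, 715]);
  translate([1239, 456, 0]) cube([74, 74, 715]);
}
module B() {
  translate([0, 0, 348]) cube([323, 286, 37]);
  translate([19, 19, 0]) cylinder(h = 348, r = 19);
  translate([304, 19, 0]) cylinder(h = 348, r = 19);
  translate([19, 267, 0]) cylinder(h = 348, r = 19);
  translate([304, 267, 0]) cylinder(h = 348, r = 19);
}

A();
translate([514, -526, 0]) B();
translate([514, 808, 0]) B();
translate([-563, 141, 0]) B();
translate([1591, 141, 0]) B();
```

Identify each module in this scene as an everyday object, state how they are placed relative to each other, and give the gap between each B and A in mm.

A is a table. B is a stool. Four stools sit around the table at the −y, +y, −x, +x sides. The gap between each stool and the table is 240 mm.

Each stool's nearest face is 240 mm from the table's bounding box.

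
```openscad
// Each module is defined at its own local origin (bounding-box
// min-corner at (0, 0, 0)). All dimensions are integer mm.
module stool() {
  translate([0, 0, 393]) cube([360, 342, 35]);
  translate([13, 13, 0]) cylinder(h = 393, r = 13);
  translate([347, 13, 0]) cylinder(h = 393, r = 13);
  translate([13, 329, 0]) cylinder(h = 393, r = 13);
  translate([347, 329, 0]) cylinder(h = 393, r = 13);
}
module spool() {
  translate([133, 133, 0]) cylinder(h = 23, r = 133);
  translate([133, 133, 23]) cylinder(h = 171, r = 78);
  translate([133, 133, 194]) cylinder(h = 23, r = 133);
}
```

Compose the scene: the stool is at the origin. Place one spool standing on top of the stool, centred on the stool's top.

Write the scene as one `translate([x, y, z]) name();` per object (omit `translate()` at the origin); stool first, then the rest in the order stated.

stool();
translate([47, 38, 428]) spool();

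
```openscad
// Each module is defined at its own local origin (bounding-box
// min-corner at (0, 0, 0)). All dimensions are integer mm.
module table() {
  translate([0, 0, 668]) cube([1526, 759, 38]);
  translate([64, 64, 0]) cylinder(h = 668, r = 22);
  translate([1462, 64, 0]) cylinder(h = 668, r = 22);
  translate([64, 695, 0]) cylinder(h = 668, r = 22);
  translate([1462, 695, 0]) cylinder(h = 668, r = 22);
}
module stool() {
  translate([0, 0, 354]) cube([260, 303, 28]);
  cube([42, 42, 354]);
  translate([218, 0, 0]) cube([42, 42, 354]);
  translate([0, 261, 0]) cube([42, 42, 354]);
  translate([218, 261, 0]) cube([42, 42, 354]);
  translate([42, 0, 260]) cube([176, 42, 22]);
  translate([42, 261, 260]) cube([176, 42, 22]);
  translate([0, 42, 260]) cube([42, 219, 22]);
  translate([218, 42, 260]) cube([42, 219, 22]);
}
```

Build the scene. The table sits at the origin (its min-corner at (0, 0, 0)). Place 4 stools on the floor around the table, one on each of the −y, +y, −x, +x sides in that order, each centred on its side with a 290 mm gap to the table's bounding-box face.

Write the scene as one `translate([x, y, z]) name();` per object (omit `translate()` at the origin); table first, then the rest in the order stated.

table();
translate([633, -593, 0]) stool();
translate([633, 1049, 0]) stool();
translate([-550, 228, 0]) stool();
translate([1816, 228, 0]) stool();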